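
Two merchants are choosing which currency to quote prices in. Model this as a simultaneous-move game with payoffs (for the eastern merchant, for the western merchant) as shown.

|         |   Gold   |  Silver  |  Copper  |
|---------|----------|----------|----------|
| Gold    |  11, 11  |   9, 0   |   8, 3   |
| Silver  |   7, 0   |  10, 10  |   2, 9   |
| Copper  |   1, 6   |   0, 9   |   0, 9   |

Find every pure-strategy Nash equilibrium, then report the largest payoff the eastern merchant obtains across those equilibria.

Both Gold is a pure NE (the eastern merchant: 11 ≥ 7; the western merchant: 11 ≥ 3). The eastern merchant gets 11.
Both Silver is a pure NE (the eastern merchant: 10 ≥ 9; the western merchant: 10 ≥ 9). The eastern merchant gets 10.
Every other cell has a profitable deviation for at least one player. Highest of {11, 10} is 11.

11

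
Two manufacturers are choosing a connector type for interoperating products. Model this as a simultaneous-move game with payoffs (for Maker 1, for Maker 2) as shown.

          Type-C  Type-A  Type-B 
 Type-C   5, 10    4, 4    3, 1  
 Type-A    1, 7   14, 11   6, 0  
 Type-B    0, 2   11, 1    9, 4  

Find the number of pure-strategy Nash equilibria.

3

Both Type-C: Maker 1 gets 5 (best alternative 1); Maker 2 gets 10 (best alternative 4). Neither deviates — NE.
Both Type-A: Maker 1 gets 14 (best alternative 11); Maker 2 gets 11 (best alternative 7). Neither deviates — NE.
Both Type-B: Maker 1 gets 9 (best alternative 6); Maker 2 gets 4 (best alternative 2). Neither deviates — NE.
(Type-B, Type-C) is not a NE: Maker 1 would switch to Type-C (5 > 0).
No other cell survives both best-response checks, so there are 3 pure NE.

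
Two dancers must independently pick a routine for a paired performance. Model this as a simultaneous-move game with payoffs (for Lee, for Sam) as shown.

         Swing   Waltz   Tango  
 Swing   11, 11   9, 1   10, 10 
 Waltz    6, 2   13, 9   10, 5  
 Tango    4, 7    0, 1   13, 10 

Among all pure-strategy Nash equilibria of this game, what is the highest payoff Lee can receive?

13

Both Swing is a pure NE (Lee: 11 ≥ 6; Sam: 11 ≥ 10). Lee gets 11.
Both Waltz is a pure NE (Lee: 13 ≥ 9; Sam: 9 ≥ 5). Lee gets 13.
Both Tango is a pure NE (Lee: 13 ≥ 10; Sam: 10 ≥ 7). Lee gets 13.
Every other cell has a profitable deviation for at least one player. Highest of {11, 13, 13} is 13.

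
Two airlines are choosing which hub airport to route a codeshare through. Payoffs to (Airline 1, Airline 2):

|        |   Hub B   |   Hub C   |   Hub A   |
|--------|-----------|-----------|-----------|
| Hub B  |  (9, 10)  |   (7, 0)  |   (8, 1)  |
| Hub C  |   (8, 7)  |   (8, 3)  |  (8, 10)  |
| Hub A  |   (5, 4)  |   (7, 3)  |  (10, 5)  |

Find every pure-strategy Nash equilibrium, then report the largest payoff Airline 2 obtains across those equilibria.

10

Both Hub B is a pure NE (Airline 1: 9 ≥ 8; Airline 2: 10 ≥ 1). Airline 2 gets 10.
Both Hub A is a pure NE (Airline 1: 10 ≥ 8; Airline 2: 5 ≥ 4). Airline 2 gets 5.
Every other cell has a profitable deviation for at least one player. Highest of {10, 5} is 10.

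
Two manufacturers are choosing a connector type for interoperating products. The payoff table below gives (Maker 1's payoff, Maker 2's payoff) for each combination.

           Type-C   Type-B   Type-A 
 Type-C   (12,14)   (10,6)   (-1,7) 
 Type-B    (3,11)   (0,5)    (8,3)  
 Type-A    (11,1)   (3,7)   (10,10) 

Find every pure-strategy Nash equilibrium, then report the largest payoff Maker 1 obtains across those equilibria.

12

Both Type-C is a pure NE (Maker 1: 12 ≥ 11; Maker 2: 14 ≥ 7). Maker 1 gets 12.
Both Type-A is a pure NE (Maker 1: 10 ≥ 8; Maker 2: 10 ≥ 7). Maker 1 gets 10.
Every other cell has a profitable deviation for at least one player. Highest of {12, 10} is 12.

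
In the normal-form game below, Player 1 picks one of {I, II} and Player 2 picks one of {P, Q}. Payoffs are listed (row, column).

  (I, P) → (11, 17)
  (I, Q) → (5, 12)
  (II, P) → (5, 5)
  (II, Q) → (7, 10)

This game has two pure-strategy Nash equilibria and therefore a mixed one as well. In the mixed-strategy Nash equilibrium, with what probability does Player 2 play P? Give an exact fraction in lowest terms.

1/4

Player 2's mix q on P must make Player 1 indifferent between I and II.
Player 1's payoff from I: 11q + 5(1−q). From II: 5q + 7(1−q).
Set equal: 6q = 2(1−q) → q = 2/8 = 1/4.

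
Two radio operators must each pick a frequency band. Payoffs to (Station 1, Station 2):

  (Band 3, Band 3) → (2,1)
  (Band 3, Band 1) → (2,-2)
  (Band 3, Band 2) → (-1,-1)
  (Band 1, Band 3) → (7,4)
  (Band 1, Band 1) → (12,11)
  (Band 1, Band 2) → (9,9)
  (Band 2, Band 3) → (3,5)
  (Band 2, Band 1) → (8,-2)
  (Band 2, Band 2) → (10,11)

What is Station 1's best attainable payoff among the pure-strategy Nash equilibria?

Both Band 1 is a pure NE (Station 1: 12 ≥ 8; Station 2: 11 ≥ 9). Station 1 gets 12.
Both Band 2 is a pure NE (Station 1: 10 ≥ 9; Station 2: 11 ≥ 5). Station 1 gets 10.
Every other cell has a profitable deviation for at least one player. Highest of {12, 10} is 12.

12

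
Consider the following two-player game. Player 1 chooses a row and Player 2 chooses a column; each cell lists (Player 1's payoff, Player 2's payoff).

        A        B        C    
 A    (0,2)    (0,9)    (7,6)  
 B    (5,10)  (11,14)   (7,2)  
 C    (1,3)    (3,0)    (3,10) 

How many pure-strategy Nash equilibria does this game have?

1

Both B: Player 1 gets 11 (best alternative 3); Player 2 gets 14 (best alternative 10). Neither deviates — NE.
Both C is not a NE: Player 1 would switch to A (7 > 3).
No other cell survives both best-response checks, so there is 1 pure NE.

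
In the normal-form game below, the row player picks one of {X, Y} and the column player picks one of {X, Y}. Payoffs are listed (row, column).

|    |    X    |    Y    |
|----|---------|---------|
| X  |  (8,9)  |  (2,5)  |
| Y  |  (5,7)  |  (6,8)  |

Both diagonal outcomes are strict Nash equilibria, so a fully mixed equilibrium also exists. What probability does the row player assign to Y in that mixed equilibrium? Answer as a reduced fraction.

The row player's mix p on X must make the column player indifferent between X and Y.
The column player's payoff from X: 9p + 7(1−p). From Y: 5p + 8(1−p).
Set equal: 4p = 1(1−p) → p = 1/5.
Probability on Y is 1 − 1/5 = 4/5.

4/5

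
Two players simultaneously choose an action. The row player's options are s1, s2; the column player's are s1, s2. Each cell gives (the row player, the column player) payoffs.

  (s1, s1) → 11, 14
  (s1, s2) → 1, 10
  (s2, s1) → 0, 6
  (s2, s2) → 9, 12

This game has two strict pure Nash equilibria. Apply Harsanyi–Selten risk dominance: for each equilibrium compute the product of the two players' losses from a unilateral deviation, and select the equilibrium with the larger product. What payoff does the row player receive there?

9

At both s1: the row player loses 11 − 0 = 11 by deviating; the column player loses 14 − 10 = 4. Product = 11·4 = 44.
At both s2: the row player loses 9 − 1 = 8 by deviating; the column player loses 12 − 6 = 6. Product = 8·6 = 48.
48 > 44, so both s2 is risk-dominant. The row player's payoff there is 9.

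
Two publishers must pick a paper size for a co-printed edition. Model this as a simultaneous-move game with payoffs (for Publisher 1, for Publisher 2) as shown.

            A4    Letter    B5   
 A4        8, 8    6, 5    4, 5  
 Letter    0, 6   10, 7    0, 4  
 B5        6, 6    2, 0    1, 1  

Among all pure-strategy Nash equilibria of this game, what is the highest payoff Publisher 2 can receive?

Both A4 is a pure NE (Publisher 1: 8 ≥ 6; Publisher 2: 8 ≥ 5). Publisher 2 gets 8.
Both Letter is a pure NE (Publisher 1: 10 ≥ 6; Publisher 2: 7 ≥ 6). Publisher 2 gets 7.
Every other cell has a profitable deviation for at least one player. Highest of {8, 7} is 8.

8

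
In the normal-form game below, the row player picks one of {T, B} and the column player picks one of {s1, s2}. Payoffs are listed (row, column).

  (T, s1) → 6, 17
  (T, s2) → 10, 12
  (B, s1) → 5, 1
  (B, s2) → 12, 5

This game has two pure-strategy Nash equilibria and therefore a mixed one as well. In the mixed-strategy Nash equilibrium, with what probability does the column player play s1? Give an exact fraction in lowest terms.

The column player's mix q on s1 must make the row player indifferent between T and B.
The row player's payoff from T: 6q + 10(1−q). From B: 5q + 12(1−q).
Set equal: 1q = 2(1−q) → q = 2/3.

2/3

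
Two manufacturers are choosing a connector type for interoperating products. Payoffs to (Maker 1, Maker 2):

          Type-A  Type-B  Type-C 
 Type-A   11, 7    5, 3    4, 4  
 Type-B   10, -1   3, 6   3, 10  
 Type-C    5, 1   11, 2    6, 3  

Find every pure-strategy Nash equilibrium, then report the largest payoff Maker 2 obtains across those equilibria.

7

Both Type-A is a pure NE (Maker 1: 11 ≥ 10; Maker 2: 7 ≥ 4). Maker 2 gets 7.
Both Type-C is a pure NE (Maker 1: 6 ≥ 4; Maker 2: 3 ≥ 2). Maker 2 gets 3.
Every other cell has a profitable deviation for at least one player. Highest of {7, 3} is 7.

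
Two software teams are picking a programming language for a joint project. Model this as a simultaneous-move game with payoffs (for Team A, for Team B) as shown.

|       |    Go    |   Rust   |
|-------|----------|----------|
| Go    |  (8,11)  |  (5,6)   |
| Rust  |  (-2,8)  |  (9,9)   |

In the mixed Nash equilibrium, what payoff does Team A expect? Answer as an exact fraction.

41/7

Team B mixes with probability q on Go, chosen so Team A is indifferent: 8q + 5(1−q) = (-2)q + 9(1−q) gives q = 2/7.
Team A's expected payoff (from either row, since indifferent) is 8·2/7 + 5·5/7 = 41/7.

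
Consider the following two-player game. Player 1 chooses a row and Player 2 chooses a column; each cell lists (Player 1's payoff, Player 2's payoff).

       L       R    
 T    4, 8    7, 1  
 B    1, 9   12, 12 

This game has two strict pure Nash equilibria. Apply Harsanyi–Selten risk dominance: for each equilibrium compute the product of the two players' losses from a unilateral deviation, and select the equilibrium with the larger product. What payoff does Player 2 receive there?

8

At (T, L): Player 1 loses 4 − 1 = 3 by deviating; Player 2 loses 8 − 1 = 7. Product = 3·7 = 21.
At (B, R): Player 1 loses 12 − 7 = 5 by deviating; Player 2 loses 12 − 9 = 3. Product = 5·3 = 15.
21 > 15, so (T, L) is risk-dominant. Player 2's payoff there is 8.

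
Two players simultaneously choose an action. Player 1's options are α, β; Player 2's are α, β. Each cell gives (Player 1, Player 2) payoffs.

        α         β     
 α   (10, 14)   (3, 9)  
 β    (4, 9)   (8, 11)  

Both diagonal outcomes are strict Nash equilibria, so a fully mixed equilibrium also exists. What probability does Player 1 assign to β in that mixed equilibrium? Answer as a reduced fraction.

Player 1's mix p on α must make Player 2 indifferent between α and β.
Player 2's payoff from α: 14p + 9(1−p). From β: 9p + 11(1−p).
Set equal: 5p = 2(1−p) → p = 2/7.
Probability on β is 1 − 2/7 = 5/7.

5/7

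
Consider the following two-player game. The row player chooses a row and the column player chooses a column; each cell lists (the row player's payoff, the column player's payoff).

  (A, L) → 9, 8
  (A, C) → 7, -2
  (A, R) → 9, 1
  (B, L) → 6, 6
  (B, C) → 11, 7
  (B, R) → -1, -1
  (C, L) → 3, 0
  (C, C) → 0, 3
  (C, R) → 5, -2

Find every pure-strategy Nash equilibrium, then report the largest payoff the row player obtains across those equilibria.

(A, L) is a pure NE (the row player: 9 ≥ 6; the column player: 8 ≥ 1). The row player gets 9.
(B, C) is a pure NE (the row player: 11 ≥ 7; the column player: 7 ≥ 6). The row player gets 11.
Every other cell has a profitable deviation for at least one player. Highest of {9, 11} is 11.

11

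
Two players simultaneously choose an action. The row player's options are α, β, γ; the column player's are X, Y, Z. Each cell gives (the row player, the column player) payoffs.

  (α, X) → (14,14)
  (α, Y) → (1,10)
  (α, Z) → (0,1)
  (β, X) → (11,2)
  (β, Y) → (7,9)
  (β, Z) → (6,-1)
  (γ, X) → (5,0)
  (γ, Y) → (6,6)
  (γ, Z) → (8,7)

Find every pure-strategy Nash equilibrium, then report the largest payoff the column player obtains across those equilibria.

(α, X) is a pure NE (the row player: 14 ≥ 11; the column player: 14 ≥ 10). The column player gets 14.
(β, Y) is a pure NE (the row player: 7 ≥ 6; the column player: 9 ≥ 2). The column player gets 9.
(γ, Z) is a pure NE (the row player: 8 ≥ 6; the column player: 7 ≥ 6). The column player gets 7.
Every other cell has a profitable deviation for at least one player. Highest of {14, 9, 7} is 14.

14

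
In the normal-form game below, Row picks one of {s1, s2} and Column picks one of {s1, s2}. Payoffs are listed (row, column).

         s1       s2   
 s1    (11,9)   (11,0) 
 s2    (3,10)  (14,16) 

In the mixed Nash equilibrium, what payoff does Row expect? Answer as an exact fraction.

Column mixes with probability q on s1, chosen so Row is indifferent: 11q + 11(1−q) = 3q + 14(1−q) gives q = 3/11.
Row's expected payoff (from either row, since indifferent) is 11·3/11 + 11·8/11 = 11.

11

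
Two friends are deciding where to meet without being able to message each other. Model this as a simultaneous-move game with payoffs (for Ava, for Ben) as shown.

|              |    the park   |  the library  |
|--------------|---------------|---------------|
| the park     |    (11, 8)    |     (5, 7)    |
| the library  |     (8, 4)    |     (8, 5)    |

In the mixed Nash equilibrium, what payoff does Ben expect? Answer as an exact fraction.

6

Ava mixes with probability p on the park, chosen so Ben is indifferent: 8p + 4(1−p) = 7p + 5(1−p) gives p = 1/2.
Ben's expected payoff is 8·1/2 + 4·1/2 = 6.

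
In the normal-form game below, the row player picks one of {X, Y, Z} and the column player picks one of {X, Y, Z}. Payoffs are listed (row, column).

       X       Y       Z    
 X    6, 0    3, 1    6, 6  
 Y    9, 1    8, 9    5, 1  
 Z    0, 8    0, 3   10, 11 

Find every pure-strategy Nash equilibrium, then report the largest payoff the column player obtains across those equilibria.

11

Both Y is a pure NE (the row player: 8 ≥ 3; the column player: 9 ≥ 1). The column player gets 9.
Both Z is a pure NE (the row player: 10 ≥ 6; the column player: 11 ≥ 8). The column player gets 11.
Every other cell has a profitable deviation for at least one player. Highest of {9, 11} is 11.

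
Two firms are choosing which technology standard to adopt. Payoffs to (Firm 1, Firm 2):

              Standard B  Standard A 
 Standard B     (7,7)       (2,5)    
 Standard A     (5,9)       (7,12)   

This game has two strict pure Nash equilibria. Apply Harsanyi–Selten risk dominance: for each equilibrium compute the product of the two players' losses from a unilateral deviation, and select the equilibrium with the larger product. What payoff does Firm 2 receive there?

At both Standard B: Firm 1 loses 7 − 5 = 2 by deviating; Firm 2 loses 7 − 5 = 2. Product = 2·2 = 4.
At both Standard A: Firm 1 loses 7 − 2 = 5 by deviating; Firm 2 loses 12 − 9 = 3. Product = 5·3 = 15.
15 > 4, so both Standard A is risk-dominant. Firm 2's payoff there is 12.

12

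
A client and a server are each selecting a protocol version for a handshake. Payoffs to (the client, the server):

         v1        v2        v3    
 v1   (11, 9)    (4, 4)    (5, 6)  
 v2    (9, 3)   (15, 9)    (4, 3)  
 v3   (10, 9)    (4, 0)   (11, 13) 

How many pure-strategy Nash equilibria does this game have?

3

Both v1: the client gets 11 (best alternative 10); the server gets 9 (best alternative 6). Neither deviates — NE.
Both v2: the client gets 15 (best alternative 4); the server gets 9 (best alternative 3). Neither deviates — NE.
Both v3: the client gets 11 (best alternative 5); the server gets 13 (best alternative 9). Neither deviates — NE.
(v2, v1) is not a NE: the client would switch to v1 (11 > 9).
No other cell survives both best-response checks, so there are 3 pure NE.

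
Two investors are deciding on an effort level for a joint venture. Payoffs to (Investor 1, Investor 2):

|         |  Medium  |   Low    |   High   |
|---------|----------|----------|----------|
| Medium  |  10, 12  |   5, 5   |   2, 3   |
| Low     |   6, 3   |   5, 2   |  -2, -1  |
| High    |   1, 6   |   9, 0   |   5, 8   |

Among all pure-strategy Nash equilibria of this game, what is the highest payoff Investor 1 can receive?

10

Both Medium is a pure NE (Investor 1: 10 ≥ 6; Investor 2: 12 ≥ 5). Investor 1 gets 10.
Both High is a pure NE (Investor 1: 5 ≥ 2; Investor 2: 8 ≥ 6). Investor 1 gets 5.
Every other cell has a profitable deviation for at least one player. Highest of {10, 5} is 10.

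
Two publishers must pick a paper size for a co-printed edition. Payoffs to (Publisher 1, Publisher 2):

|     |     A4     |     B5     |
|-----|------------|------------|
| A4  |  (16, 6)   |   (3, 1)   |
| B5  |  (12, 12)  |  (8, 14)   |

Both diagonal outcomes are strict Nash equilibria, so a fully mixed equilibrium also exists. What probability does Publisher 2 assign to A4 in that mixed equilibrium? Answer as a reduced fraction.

Publisher 2's mix q on A4 must make Publisher 1 indifferent between A4 and B5.
Publisher 1's payoff from A4: 16q + 3(1−q). From B5: 12q + 8(1−q).
Set equal: 4q = 5(1−q) → q = 5/9.

5/9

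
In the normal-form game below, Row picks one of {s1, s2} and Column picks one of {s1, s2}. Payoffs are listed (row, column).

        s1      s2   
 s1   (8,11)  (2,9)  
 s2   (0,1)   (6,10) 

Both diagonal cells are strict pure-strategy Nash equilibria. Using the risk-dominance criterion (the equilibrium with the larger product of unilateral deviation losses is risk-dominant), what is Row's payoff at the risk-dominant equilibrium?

6

At both s1: Row loses 8 − 0 = 8 by deviating; Column loses 11 − 9 = 2. Product = 8·2 = 16.
At both s2: Row loses 6 − 2 = 4 by deviating; Column loses 10 − 1 = 9. Product = 4·9 = 36.
36 > 16, so both s2 is risk-dominant. Row's payoff there is 6.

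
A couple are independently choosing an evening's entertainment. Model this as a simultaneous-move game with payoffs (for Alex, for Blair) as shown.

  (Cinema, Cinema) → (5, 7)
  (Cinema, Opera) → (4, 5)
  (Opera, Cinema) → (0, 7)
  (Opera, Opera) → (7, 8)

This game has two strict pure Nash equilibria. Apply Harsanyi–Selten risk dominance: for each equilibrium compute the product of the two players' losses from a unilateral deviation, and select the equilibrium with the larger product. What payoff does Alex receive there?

At both Cinema: Alex loses 5 − 0 = 5 by deviating; Blair loses 7 − 5 = 2. Product = 5·2 = 10.
At both Opera: Alex loses 7 − 4 = 3 by deviating; Blair loses 8 − 7 = 1. Product = 3·1 = 3.
10 > 3, so both Cinema is risk-dominant. Alex's payoff there is 5.

5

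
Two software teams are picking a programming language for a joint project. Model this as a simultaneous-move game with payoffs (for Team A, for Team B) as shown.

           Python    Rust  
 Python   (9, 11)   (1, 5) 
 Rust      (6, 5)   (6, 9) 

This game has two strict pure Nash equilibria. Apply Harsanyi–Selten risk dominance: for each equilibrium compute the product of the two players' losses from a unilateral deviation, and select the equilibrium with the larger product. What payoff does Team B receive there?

At both Python: Team A loses 9 − 6 = 3 by deviating; Team B loses 11 − 5 = 6. Product = 3·6 = 18.
At both Rust: Team A loses 6 − 1 = 5 by deviating; Team B loses 9 − 5 = 4. Product = 5·4 = 20.
20 > 18, so both Rust is risk-dominant. Team B's payoff there is 9.

9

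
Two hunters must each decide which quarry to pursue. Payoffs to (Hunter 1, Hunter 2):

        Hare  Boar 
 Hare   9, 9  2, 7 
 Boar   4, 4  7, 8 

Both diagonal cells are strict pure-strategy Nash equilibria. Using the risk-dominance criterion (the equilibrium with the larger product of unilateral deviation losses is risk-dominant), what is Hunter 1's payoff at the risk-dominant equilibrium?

7

At both Hare: Hunter 1 loses 9 − 4 = 5 by deviating; Hunter 2 loses 9 − 7 = 2. Product = 5·2 = 10.
At both Boar: Hunter 1 loses 7 − 2 = 5 by deviating; Hunter 2 loses 8 − 4 = 4. Product = 5·4 = 20.
20 > 10, so both Boar is risk-dominant. Hunter 1's payoff there is 7.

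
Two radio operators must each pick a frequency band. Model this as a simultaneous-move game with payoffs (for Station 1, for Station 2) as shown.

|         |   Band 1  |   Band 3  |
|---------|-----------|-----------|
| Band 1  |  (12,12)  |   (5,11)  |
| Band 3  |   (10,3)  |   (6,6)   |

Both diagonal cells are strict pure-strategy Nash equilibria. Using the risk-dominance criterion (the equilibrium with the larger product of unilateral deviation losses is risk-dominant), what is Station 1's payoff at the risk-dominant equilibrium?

At both Band 1: Station 1 loses 12 − 10 = 2 by deviating; Station 2 loses 12 − 11 = 1. Product = 2·1 = 2.
At both Band 3: Station 1 loses 6 − 5 = 1 by deviating; Station 2 loses 6 − 3 = 3. Product = 1·3 = 3.
3 > 2, so both Band 3 is risk-dominant. Station 1's payoff there is 6.

6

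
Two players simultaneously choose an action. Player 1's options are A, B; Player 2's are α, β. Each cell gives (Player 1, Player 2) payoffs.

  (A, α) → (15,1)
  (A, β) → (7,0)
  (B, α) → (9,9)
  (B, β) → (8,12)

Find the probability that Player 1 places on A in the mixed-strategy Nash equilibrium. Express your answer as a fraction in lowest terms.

3/4

Player 1's mix p on A must make Player 2 indifferent between α and β.
Player 2's payoff from α: 1p + 9(1−p). From β: 0p + 12(1−p).
Set equal: 1p = 3(1−p) → p = 3/4.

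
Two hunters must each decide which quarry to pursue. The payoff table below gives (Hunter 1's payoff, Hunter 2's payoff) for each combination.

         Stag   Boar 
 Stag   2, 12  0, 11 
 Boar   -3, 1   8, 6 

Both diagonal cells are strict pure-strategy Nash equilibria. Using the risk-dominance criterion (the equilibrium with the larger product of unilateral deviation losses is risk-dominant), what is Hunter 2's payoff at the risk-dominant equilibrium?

At both Stag: Hunter 1 loses 2 − (-3) = 5 by deviating; Hunter 2 loses 12 − 11 = 1. Product = 5·1 = 5.
At both Boar: Hunter 1 loses 8 − 0 = 8 by deviating; Hunter 2 loses 6 − 1 = 5. Product = 8·5 = 40.
40 > 5, so both Boar is risk-dominant. Hunter 2's payoff there is 6.

6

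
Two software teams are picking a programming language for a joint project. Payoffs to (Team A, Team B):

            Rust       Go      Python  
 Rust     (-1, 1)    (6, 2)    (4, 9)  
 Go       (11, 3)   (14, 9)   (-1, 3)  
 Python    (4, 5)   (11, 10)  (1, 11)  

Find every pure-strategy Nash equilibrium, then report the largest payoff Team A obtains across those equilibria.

14

(Rust, Python) is a pure NE (Team A: 4 ≥ 1; Team B: 9 ≥ 2). Team A gets 4.
Both Go is a pure NE (Team A: 14 ≥ 11; Team B: 9 ≥ 3). Team A gets 14.
Every other cell has a profitable deviation for at least one player. Highest of {4, 14} is 14.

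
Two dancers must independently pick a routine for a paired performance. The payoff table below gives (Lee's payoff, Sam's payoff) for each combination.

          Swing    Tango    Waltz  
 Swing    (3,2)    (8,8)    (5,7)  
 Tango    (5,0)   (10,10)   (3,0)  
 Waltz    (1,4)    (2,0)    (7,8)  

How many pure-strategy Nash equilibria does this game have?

Both Tango: Lee gets 10 (best alternative 8); Sam gets 10 (best alternative 0). Neither deviates — NE.
Both Waltz: Lee gets 7 (best alternative 5); Sam gets 8 (best alternative 4). Neither deviates — NE.
Both Swing is not a NE: Lee would switch to Tango (5 > 3).
No other cell survives both best-response checks, so there are 2 pure NE.

2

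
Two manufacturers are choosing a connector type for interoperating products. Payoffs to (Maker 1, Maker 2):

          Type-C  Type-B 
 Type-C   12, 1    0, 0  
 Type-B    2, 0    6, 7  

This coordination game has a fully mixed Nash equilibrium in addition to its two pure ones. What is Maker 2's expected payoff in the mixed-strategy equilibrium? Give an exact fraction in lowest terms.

7/8

Maker 1 mixes with probability p on Type-C, chosen so Maker 2 is indifferent: 1p + 0(1−p) = 0p + 7(1−p) gives p = 7/8.
Maker 2's expected payoff is 1·7/8 + 0·1/8 = 7/8.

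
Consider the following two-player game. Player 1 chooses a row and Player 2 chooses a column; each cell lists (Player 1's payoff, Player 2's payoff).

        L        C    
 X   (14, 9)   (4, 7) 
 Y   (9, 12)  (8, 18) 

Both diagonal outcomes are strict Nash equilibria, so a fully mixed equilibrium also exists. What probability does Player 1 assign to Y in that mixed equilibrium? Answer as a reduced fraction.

1/4

Player 1's mix p on X must make Player 2 indifferent between L and C.
Player 2's payoff from L: 9p + 12(1−p). From C: 7p + 18(1−p).
Set equal: 2p = 6(1−p) → p = 6/8 = 3/4.
Probability on Y is 1 − 3/4 = 1/4.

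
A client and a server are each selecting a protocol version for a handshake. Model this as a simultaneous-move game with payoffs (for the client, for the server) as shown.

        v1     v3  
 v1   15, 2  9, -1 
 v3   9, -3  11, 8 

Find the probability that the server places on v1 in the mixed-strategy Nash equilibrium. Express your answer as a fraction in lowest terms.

The server's mix q on v1 must make the client indifferent between v1 and v3.
The client's payoff from v1: 15q + 9(1−q). From v3: 9q + 11(1−q).
Set equal: 6q = 2(1−q) → q = 2/8 = 1/4.

1/4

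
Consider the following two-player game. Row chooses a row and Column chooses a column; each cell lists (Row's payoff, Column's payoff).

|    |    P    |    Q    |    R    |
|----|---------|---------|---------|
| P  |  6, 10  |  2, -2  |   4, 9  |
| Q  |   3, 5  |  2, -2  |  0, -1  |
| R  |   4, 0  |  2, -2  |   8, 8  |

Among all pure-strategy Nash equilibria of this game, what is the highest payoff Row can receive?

Both P is a pure NE (Row: 6 ≥ 4; Column: 10 ≥ 9). Row gets 6.
Both R is a pure NE (Row: 8 ≥ 4; Column: 8 ≥ 0). Row gets 8.
Every other cell has a profitable deviation for at least one player. Highest of {6, 8} is 8.

8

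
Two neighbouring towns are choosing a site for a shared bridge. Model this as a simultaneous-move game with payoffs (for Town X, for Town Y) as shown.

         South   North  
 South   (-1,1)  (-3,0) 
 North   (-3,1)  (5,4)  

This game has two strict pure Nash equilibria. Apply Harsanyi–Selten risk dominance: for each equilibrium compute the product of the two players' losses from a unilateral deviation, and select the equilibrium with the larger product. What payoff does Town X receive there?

5

At both South: Town X loses -1 − (-3) = 2 by deviating; Town Y loses 1 − 0 = 1. Product = 2·1 = 2.
At both North: Town X loses 5 − (-3) = 8 by deviating; Town Y loses 4 − 1 = 3. Product = 8·3 = 24.
24 > 2, so both North is risk-dominant. Town X's payoff there is 5.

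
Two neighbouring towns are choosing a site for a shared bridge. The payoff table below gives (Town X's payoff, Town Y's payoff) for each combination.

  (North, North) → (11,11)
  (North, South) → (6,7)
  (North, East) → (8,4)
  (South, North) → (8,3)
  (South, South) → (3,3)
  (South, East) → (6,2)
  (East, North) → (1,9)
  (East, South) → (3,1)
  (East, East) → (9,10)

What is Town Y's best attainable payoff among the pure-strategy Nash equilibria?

11

Both North is a pure NE (Town X: 11 ≥ 8; Town Y: 11 ≥ 7). Town Y gets 11.
Both East is a pure NE (Town X: 9 ≥ 8; Town Y: 10 ≥ 9). Town Y gets 10.
Every other cell has a profitable deviation for at least one player. Highest of {11, 10} is 11.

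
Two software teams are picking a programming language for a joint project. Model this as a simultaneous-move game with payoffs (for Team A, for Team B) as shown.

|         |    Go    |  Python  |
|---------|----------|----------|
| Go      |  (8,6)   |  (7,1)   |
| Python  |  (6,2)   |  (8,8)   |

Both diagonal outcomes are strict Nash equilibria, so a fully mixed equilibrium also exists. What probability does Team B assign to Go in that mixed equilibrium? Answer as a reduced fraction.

Team B's mix q on Go must make Team A indifferent between Go and Python.
Team A's payoff from Go: 8q + 7(1−q). From Python: 6q + 8(1−q).
Set equal: 2q = 1(1−q) → q = 1/3.

1/3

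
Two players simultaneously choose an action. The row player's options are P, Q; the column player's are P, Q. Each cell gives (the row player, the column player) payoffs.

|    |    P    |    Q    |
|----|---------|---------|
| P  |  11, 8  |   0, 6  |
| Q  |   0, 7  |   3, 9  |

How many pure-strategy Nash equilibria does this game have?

2

Both P: the row player gets 11 (best alternative 0); the column player gets 8 (best alternative 6). Neither deviates — NE.
Both Q: the row player gets 3 (best alternative 0); the column player gets 9 (best alternative 7). Neither deviates — NE.
(Q, P) is not a NE: the row player would switch to P (11 > 0).
No other cell survives both best-response checks, so there are 2 pure NE.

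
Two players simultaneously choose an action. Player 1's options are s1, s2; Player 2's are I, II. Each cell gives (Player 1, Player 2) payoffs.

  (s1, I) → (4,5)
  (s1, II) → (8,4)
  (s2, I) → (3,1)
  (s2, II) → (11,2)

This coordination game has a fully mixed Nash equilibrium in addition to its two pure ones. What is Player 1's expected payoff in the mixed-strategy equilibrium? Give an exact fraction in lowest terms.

5

Player 2 mixes with probability q on I, chosen so Player 1 is indifferent: 4q + 8(1−q) = 3q + 11(1−q) gives q = 3/4.
Player 1's expected payoff (from either row, since indifferent) is 4·3/4 + 8·1/4 = 5.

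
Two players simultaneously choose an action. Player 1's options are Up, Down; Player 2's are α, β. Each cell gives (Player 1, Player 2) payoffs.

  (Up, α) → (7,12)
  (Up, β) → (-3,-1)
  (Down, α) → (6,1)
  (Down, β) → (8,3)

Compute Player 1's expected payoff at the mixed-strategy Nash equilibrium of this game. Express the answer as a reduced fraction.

Player 2 mixes with probability q on α, chosen so Player 1 is indifferent: 7q + (-3)(1−q) = 6q + 8(1−q) gives q = 11/12.
Player 1's expected payoff (from either row, since indifferent) is 7·11/12 + (-3)·1/12 = 37/6.

37/6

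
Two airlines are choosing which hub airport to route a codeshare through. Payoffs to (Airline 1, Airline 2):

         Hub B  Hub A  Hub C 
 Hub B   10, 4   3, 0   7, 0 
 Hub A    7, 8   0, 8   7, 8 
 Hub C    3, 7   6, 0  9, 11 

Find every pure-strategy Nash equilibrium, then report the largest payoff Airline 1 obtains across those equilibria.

10

Both Hub B is a pure NE (Airline 1: 10 ≥ 7; Airline 2: 4 ≥ 0). Airline 1 gets 10.
Both Hub C is a pure NE (Airline 1: 9 ≥ 7; Airline 2: 11 ≥ 7). Airline 1 gets 9.
Every other cell has a profitable deviation for at least one player. Highest of {10, 9} is 10.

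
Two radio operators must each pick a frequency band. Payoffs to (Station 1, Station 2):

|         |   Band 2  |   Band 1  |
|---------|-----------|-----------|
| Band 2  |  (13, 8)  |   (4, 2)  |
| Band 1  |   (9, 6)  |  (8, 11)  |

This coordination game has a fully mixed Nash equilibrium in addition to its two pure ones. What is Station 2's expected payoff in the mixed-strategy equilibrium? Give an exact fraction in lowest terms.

Station 1 mixes with probability p on Band 2, chosen so Station 2 is indifferent: 8p + 6(1−p) = 2p + 11(1−p) gives p = 5/11.
Station 2's expected payoff is 8·5/11 + 6·6/11 = 76/11.

76/11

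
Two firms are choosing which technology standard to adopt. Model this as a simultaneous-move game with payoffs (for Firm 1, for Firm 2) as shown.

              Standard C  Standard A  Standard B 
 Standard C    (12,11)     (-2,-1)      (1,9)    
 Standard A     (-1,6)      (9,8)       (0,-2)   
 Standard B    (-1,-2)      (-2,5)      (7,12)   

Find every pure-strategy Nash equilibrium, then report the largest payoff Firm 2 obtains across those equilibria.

Both Standard C is a pure NE (Firm 1: 12 ≥ -1; Firm 2: 11 ≥ 9). Firm 2 gets 11.
Both Standard A is a pure NE (Firm 1: 9 ≥ -2; Firm 2: 8 ≥ 6). Firm 2 gets 8.
Both Standard B is a pure NE (Firm 1: 7 ≥ 1; Firm 2: 12 ≥ 5). Firm 2 gets 12.
Every other cell has a profitable deviation for at least one player. Highest of {11, 8, 12} is 12.

12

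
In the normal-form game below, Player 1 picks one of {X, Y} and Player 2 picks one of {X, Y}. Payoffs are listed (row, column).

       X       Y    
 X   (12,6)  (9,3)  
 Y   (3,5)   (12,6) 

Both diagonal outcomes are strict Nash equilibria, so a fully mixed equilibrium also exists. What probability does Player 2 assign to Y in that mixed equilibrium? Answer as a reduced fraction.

3/4

Player 2's mix q on X must make Player 1 indifferent between X and Y.
Player 1's payoff from X: 12q + 9(1−q). From Y: 3q + 12(1−q).
Set equal: 9q = 3(1−q) → q = 3/12 = 1/4.
Probability on Y is 1 − 1/4 = 3/4.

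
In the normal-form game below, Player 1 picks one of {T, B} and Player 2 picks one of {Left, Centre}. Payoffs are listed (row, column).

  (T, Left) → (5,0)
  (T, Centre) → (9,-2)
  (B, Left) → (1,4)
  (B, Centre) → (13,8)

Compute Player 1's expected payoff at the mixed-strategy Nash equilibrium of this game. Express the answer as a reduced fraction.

7

Player 2 mixes with probability q on Left, chosen so Player 1 is indifferent: 5q + 9(1−q) = 1q + 13(1−q) gives q = 1/2.
Player 1's expected payoff (from either row, since indifferent) is 5·1/2 + 9·1/2 = 7.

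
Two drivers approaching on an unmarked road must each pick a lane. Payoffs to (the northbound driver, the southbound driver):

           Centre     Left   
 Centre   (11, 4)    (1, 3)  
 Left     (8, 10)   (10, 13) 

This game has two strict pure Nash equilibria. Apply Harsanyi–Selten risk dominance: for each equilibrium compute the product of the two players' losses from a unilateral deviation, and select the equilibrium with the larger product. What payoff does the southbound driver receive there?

13

At both Centre: the northbound driver loses 11 − 8 = 3 by deviating; the southbound driver loses 4 − 3 = 1. Product = 3·1 = 3.
At both Left: the northbound driver loses 10 − 1 = 9 by deviating; the southbound driver loses 13 − 10 = 3. Product = 9·3 = 27.
27 > 3, so both Left is risk-dominant. The southbound driver's payoff there is 13.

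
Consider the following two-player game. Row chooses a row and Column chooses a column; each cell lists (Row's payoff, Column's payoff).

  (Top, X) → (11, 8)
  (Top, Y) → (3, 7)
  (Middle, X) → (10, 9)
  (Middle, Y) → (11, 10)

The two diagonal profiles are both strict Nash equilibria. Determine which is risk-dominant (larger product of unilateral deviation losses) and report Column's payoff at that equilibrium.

10

At (Top, X): Row loses 11 − 10 = 1 by deviating; Column loses 8 − 7 = 1. Product = 1·1 = 1.
At (Middle, Y): Row loses 11 − 3 = 8 by deviating; Column loses 10 − 9 = 1. Product = 8·1 = 8.
8 > 1, so (Middle, Y) is risk-dominant. Column's payoff there is 10.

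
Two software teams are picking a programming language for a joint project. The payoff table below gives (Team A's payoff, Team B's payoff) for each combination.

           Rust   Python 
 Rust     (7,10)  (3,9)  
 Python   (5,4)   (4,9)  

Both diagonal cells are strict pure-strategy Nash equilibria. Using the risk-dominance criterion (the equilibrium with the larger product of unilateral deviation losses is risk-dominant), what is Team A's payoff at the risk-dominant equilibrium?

4

At both Rust: Team A loses 7 − 5 = 2 by deviating; Team B loses 10 − 9 = 1. Product = 2·1 = 2.
At both Python: Team A loses 4 − 3 = 1 by deviating; Team B loses 9 − 4 = 5. Product = 1·5 = 5.
5 > 2, so both Python is risk-dominant. Team A's payoff there is 4.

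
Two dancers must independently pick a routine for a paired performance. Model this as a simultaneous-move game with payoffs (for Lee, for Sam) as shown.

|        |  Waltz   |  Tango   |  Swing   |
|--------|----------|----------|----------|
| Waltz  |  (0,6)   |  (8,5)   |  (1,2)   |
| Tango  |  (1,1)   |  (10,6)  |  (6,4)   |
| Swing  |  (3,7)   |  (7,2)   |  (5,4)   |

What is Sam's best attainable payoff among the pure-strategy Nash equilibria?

Both Tango is a pure NE (Lee: 10 ≥ 8; Sam: 6 ≥ 4). Sam gets 6.
(Swing, Waltz) is a pure NE (Lee: 3 ≥ 1; Sam: 7 ≥ 4). Sam gets 7.
Every other cell has a profitable deviation for at least one player. Highest of {6, 7} is 7.

7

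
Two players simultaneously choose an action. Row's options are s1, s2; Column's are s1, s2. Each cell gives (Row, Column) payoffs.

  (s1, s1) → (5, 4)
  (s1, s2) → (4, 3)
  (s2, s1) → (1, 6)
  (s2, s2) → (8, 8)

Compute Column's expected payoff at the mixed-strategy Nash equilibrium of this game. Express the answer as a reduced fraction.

Row mixes with probability p on s1, chosen so Column is indifferent: 4p + 6(1−p) = 3p + 8(1−p) gives p = 2/3.
Column's expected payoff is 4·2/3 + 6·1/3 = 14/3.

14/3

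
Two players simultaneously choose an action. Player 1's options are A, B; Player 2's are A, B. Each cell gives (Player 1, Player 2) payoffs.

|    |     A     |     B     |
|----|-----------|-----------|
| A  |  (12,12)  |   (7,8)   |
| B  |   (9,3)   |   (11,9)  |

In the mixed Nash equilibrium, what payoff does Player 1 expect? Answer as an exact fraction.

69/7

Player 2 mixes with probability q on A, chosen so Player 1 is indifferent: 12q + 7(1−q) = 9q + 11(1−q) gives q = 4/7.
Player 1's expected payoff (from either row, since indifferent) is 12·4/7 + 7·3/7 = 69/7.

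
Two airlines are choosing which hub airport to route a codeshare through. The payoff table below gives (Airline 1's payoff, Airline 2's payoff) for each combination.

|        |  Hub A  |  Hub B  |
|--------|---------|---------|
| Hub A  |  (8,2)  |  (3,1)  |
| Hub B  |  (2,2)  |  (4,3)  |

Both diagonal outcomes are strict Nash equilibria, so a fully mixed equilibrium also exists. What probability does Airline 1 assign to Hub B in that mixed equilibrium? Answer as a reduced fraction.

Airline 1's mix p on Hub A must make Airline 2 indifferent between Hub A and Hub B.
Airline 2's payoff from Hub A: 2p + 2(1−p). From Hub B: 1p + 3(1−p).
Set equal: 1p = 1(1−p) → p = 1/2.
Probability on Hub B is 1 − 1/2 = 1/2.

1/2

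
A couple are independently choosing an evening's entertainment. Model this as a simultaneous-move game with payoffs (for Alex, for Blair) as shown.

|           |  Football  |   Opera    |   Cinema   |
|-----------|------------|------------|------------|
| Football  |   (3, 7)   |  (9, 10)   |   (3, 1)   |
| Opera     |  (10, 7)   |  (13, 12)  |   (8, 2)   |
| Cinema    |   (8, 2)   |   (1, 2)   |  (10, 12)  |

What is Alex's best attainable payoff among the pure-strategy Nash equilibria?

13

Both Opera is a pure NE (Alex: 13 ≥ 9; Blair: 12 ≥ 7). Alex gets 13.
Both Cinema is a pure NE (Alex: 10 ≥ 8; Blair: 12 ≥ 2). Alex gets 10.
Every other cell has a profitable deviation for at least one player. Highest of {13, 10} is 13.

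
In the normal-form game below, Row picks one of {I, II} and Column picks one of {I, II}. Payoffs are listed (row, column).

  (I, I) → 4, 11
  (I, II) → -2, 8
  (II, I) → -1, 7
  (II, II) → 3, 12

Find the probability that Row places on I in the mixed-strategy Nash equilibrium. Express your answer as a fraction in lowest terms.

5/8

Row's mix p on I must make Column indifferent between I and II.
Column's payoff from I: 11p + 7(1−p). From II: 8p + 12(1−p).
Set equal: 3p = 5(1−p) → p = 5/8.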